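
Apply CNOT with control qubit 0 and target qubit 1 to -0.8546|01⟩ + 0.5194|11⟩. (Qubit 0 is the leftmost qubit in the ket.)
-0.8546|01⟩ + 0.5194|10⟩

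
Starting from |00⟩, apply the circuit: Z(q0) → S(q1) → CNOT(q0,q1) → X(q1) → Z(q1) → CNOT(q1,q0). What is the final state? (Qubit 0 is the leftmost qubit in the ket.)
-|11⟩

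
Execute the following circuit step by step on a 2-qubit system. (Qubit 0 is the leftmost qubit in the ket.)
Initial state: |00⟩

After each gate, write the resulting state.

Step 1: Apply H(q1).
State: 1/√2|00⟩ + 1/√2|01⟩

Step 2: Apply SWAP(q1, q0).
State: 1/√2|00⟩ + 1/√2|10⟩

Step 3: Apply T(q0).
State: 1/√2|00⟩ + (1/2 + (1/2)i)|10⟩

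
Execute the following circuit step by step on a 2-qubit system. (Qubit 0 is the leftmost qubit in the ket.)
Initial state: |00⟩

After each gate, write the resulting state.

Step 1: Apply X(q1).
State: |01⟩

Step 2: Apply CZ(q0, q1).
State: |01⟩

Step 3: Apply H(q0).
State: 1/√2|01⟩ + 1/√2|11⟩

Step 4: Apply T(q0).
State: 1/√2|01⟩ + (1/2 + (1/2)i)|11⟩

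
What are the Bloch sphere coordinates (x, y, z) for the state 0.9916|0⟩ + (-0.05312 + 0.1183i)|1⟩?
(-0.1053, 0.2346, 0.9665)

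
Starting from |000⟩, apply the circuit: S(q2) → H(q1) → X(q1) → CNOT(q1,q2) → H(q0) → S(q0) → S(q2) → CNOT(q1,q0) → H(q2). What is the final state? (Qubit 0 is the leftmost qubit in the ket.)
1/√8|000⟩ + 1/√8|001⟩ - 1/√8|010⟩ + 1/√8|011⟩ + (1/√8)i|100⟩ + (1/√8)i|101⟩ + (1/√8)i|110⟩ - (1/√8)i|111⟩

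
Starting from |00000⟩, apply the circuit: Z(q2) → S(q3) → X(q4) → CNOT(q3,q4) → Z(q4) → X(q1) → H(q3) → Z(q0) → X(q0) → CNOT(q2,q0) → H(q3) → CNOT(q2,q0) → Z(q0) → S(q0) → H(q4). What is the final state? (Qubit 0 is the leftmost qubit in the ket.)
(1/√2)i|11000⟩ - (1/√2)i|11001⟩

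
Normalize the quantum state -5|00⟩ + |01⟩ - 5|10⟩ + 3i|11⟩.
-0.6455|00⟩ + 0.1291|01⟩ - 0.6455|10⟩ + 0.3873i|11⟩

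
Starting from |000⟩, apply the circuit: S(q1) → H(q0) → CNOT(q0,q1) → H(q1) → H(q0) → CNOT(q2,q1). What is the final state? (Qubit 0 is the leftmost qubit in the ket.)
1/√2|000⟩ + 1/√2|110⟩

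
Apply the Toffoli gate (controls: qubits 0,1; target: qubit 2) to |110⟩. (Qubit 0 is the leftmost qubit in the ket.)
|111⟩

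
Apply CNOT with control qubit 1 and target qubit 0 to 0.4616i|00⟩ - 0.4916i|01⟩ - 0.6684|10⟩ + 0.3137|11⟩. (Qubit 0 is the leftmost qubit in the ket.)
0.4616i|00⟩ + 0.3137|01⟩ - 0.6684|10⟩ - 0.4916i|11⟩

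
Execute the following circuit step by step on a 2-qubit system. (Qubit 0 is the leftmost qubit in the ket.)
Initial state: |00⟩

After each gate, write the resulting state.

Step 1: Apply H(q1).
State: 1/√2|00⟩ + 1/√2|01⟩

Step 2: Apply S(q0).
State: 1/√2|00⟩ + 1/√2|01⟩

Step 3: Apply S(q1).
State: 1/√2|00⟩ + (1/√2)i|01⟩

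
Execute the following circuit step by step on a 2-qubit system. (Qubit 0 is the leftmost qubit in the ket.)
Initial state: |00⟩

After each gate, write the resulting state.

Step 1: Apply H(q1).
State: 1/√2|00⟩ + 1/√2|01⟩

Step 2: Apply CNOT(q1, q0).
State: 1/√2|00⟩ + 1/√2|11⟩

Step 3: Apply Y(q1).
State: (1/√2)i|01⟩ - (1/√2)i|10⟩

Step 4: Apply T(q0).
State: (1/√2)i|01⟩ + (1/2 - (1/2)i)|10⟩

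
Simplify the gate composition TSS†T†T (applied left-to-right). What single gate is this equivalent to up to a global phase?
T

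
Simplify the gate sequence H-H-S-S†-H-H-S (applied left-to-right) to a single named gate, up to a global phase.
S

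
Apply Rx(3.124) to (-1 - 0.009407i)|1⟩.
(-0.009407 + i)|0⟩ + (-0.008796 - 0.00008275i)|1⟩

Rx(3.124) = [[cos(θ/2), −i·sin(θ/2)], [−i·sin(θ/2), cos(θ/2)]]; θ = 3.124, cos(θ/2) ≈ 0.00879621, sin(θ/2) ≈ 0.999961.
With a = amp(|0⟩) = 0 and b = amp(|1⟩) = (-1 - 0.009407i):
new amp(|0⟩) = (0.00879621)·a + (-0.999961i)·b = (-0.009407 + i)
new amp(|1⟩) = (-0.999961i)·a + (0.00879621)·b = (-0.008796 - 0.00008275i)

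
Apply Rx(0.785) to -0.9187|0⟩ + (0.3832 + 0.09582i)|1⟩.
(-0.8122 - 0.1466i)|0⟩ + (0.3541 + 0.4399i)|1⟩

Rx(0.785) = [[cos(θ/2), −i·sin(θ/2)], [−i·sin(θ/2), cos(θ/2)]]; θ = 0.785, cos(θ/2) ≈ 0.923956, sin(θ/2) ≈ 0.382499.
With a = amp(|0⟩) = -0.9187 and b = amp(|1⟩) = (0.3832 + 0.09582i):
new amp(|0⟩) = (0.923956)·a + (-0.382499i)·b = (-0.8122 - 0.1466i)
new amp(|1⟩) = (-0.382499i)·a + (0.923956)·b = (0.3541 + 0.4399i)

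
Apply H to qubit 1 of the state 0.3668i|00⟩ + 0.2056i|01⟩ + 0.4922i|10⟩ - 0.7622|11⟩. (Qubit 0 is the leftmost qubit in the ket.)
0.4047i|00⟩ + 0.114i|01⟩ + (-0.539 + 0.348i)|10⟩ + (0.539 + 0.348i)|11⟩

H on qubit 1 mixes each pair of kets that differ only in qubit 1: amplitudes (a, b) of (|…0…⟩, |…1…⟩) become ((a + b)/√2, (a − b)/√2). Kets absent from the input have amplitude 0.
(|00⟩, |01⟩): (a, b) = (0.3668i, 0.2056i) → (0.4047i, 0.114i)
(|10⟩, |11⟩): (a, b) = (0.4922i, -0.7622) → ((-0.539 + 0.348i), (0.539 + 0.348i))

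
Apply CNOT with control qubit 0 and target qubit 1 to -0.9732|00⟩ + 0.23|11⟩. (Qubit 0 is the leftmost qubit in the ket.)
-0.9732|00⟩ + 0.23|10⟩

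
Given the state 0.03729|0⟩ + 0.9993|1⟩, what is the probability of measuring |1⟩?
0.9986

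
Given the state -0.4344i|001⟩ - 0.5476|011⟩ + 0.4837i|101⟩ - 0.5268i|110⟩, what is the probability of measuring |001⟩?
0.1887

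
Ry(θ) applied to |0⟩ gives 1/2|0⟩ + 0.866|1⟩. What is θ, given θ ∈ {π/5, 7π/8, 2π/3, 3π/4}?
2π/3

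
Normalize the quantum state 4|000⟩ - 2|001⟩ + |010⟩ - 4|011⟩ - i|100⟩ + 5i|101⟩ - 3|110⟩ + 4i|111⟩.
0.4264|000⟩ - 0.2132|001⟩ + 0.1066|010⟩ - 0.4264|011⟩ - 0.1066i|100⟩ + 0.533i|101⟩ - 0.3198|110⟩ + 0.4264i|111⟩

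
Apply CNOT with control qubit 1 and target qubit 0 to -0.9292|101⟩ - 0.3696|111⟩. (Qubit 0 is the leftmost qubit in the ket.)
-0.3696|011⟩ - 0.9292|101⟩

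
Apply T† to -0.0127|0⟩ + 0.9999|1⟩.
-0.0127|0⟩ + (0.707 - 0.707i)|1⟩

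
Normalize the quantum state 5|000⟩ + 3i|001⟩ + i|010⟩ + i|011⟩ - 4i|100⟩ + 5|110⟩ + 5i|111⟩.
0.4951|000⟩ + 0.297i|001⟩ + 0.09901i|010⟩ + 0.09901i|011⟩ - 0.3961i|100⟩ + 0.4951|110⟩ + 0.4951i|111⟩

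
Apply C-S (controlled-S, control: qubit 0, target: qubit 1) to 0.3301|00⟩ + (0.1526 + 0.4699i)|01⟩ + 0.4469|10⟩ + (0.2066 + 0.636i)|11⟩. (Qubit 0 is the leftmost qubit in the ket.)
0.3301|00⟩ + (0.1526 + 0.4699i)|01⟩ + 0.4469|10⟩ + (-0.636 + 0.2066i)|11⟩

C-S leaves the control-|0⟩ kets |00⟩, |01⟩ unchanged and applies S to qubit 1 on the control-|1⟩ pair (|10⟩, |11⟩).
S = [[1, 0], [0, i]].
With a = amp(|10⟩) = 0.4469 and b = amp(|11⟩) = (0.2066 + 0.636i):
new amp(|10⟩) = (1)·a = 0.4469
new amp(|11⟩) = (i)·b = (-0.636 + 0.2066i)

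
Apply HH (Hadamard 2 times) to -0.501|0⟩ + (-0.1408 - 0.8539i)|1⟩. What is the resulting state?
-0.501|0⟩ + (-0.1408 - 0.8539i)|1⟩

H² = I, so an even number of Hadamards cancels: H^2 = I and the state is unchanged.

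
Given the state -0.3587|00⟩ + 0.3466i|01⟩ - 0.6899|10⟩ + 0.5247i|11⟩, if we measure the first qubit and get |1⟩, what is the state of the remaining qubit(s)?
-0.796|0⟩ + 0.6054i|1⟩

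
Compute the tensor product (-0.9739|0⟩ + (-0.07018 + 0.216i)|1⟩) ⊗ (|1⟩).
-0.9739|01⟩ + (-0.07018 + 0.216i)|11⟩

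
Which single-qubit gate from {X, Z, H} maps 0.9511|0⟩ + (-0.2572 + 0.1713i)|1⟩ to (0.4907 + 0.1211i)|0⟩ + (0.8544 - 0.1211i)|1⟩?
H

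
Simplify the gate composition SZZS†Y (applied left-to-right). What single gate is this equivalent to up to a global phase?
Y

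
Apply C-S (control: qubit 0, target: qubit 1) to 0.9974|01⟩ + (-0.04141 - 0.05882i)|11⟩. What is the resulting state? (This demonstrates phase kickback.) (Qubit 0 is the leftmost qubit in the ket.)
0.9974|01⟩ + (0.05882 - 0.04141i)|11⟩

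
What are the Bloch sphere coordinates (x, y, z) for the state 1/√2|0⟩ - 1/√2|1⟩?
(-1, 0, 0)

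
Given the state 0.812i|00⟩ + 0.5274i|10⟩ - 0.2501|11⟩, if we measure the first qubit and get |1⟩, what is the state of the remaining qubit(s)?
0.9036i|0⟩ - 0.4285|1⟩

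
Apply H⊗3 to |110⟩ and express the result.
1/√8|000⟩ + 1/√8|001⟩ - 1/√8|010⟩ - 1/√8|011⟩ - 1/√8|100⟩ - 1/√8|101⟩ + 1/√8|110⟩ + 1/√8|111⟩

H⊗3 gives amp(|y⟩) = (1/2√2) Σ_x (−1)^(x·y) amp(|x⟩), where x·y is the number of positions in which both x and y have a 1.
|000⟩: (1)/(2√2) = 1/√8
|001⟩: (1)/(2√2) = 1/√8
|010⟩: (-1)/(2√2) = -1/√8
|011⟩: (-1)/(2√2) = -1/√8
|100⟩: (-1)/(2√2) = -1/√8
|101⟩: (-1)/(2√2) = -1/√8
|110⟩: (1)/(2√2) = 1/√8
|111⟩: (1)/(2√2) = 1/√8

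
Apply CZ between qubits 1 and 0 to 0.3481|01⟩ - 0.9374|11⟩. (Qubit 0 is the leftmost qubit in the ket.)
0.3481|01⟩ + 0.9374|11⟩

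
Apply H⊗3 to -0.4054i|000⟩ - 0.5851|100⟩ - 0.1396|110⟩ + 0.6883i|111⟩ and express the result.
(-0.2562 + 0.1i)|000⟩ + (-0.2562 - 0.3867i)|001⟩ + (-0.1575 - 0.3867i)|010⟩ + (-0.1575 + 0.1i)|011⟩ + (0.2562 - 0.3867i)|100⟩ + (0.2562 + 0.1i)|101⟩ + (0.1575 + 0.1i)|110⟩ + (0.1575 - 0.3867i)|111⟩

H⊗3 gives amp(|y⟩) = (1/2√2) Σ_x (−1)^(x·y) amp(|x⟩), where x·y is the number of positions in which both x and y have a 1.
|000⟩: (-0.4054i - 0.5851 - 0.1396 + 0.6883i)/(2√2) = (-0.2562 + 0.1i)
|001⟩: (-0.4054i - 0.5851 - 0.1396 - 0.6883i)/(2√2) = (-0.2562 - 0.3867i)
|010⟩: (-0.4054i - 0.5851 + 0.1396 - 0.6883i)/(2√2) = (-0.1575 - 0.3867i)
|011⟩: (-0.4054i - 0.5851 + 0.1396 + 0.6883i)/(2√2) = (-0.1575 + 0.1i)
|100⟩: (-0.4054i + 0.5851 + 0.1396 - 0.6883i)/(2√2) = (0.2562 - 0.3867i)
|101⟩: (-0.4054i + 0.5851 + 0.1396 + 0.6883i)/(2√2) = (0.2562 + 0.1i)
|110⟩: (-0.4054i + 0.5851 - 0.1396 + 0.6883i)/(2√2) = (0.1575 + 0.1i)
|111⟩: (-0.4054i + 0.5851 - 0.1396 - 0.6883i)/(2√2) = (0.1575 - 0.3867i)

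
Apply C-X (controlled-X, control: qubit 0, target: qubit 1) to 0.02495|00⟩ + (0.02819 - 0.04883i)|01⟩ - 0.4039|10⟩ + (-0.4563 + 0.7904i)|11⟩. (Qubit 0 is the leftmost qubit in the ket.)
0.02495|00⟩ + (0.02819 - 0.04883i)|01⟩ + (-0.4563 + 0.7904i)|10⟩ - 0.4039|11⟩

C-X leaves the control-|0⟩ kets |00⟩, |01⟩ unchanged and applies X to qubit 1 on the control-|1⟩ pair (|10⟩, |11⟩).
X = [[0, 1], [1, 0]].
With a = amp(|10⟩) = -0.4039 and b = amp(|11⟩) = (-0.4563 + 0.7904i):
new amp(|10⟩) = (1)·b = (-0.4563 + 0.7904i)
new amp(|11⟩) = (1)·a = -0.4039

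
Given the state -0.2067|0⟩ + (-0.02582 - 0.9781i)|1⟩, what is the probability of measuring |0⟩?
0.04272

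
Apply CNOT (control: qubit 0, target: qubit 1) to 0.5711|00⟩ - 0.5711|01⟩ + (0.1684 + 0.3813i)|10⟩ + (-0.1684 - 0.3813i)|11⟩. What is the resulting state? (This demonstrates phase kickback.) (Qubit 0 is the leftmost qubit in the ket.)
0.5711|00⟩ - 0.5711|01⟩ + (-0.1684 - 0.3813i)|10⟩ + (0.1684 + 0.3813i)|11⟩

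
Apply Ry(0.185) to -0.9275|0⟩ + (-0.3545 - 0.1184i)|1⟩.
(-0.8908 + 0.01094i)|0⟩ + (-0.4387 - 0.1179i)|1⟩

Ry(0.185) = [[cos(θ/2), −sin(θ/2)], [sin(θ/2), cos(θ/2)]]; θ = 0.185, cos(θ/2) ≈ 0.995725, sin(θ/2) ≈ 0.0923681.
With a = amp(|0⟩) = -0.9275 and b = amp(|1⟩) = (-0.3545 - 0.1184i):
new amp(|0⟩) = (0.995725)·a + (-0.0923681)·b = (-0.8908 + 0.01094i)
new amp(|1⟩) = (0.0923681)·a + (0.995725)·b = (-0.4387 - 0.1179i)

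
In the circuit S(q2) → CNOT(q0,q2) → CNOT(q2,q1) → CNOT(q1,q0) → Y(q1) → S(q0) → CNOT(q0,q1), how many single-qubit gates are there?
3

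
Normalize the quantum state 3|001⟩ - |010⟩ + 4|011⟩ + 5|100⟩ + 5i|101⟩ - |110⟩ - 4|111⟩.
0.3111|001⟩ - 0.1037|010⟩ + 0.4148|011⟩ + 0.5185|100⟩ + 0.5185i|101⟩ - 0.1037|110⟩ - 0.4148|111⟩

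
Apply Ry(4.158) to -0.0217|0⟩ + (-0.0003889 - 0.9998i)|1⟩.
(0.0109 + 0.8734i)|0⟩ + (-0.01877 + 0.4865i)|1⟩

Ry(4.158) = [[cos(θ/2), −sin(θ/2)], [sin(θ/2), cos(θ/2)]]; θ = 4.158, cos(θ/2) ≈ -0.486609, sin(θ/2) ≈ 0.87362.
With a = amp(|0⟩) = -0.0217 and b = amp(|1⟩) = (-0.0003889 - 0.9998i):
new amp(|0⟩) = (-0.486609)·a + (-0.87362)·b = (0.0109 + 0.8734i)
new amp(|1⟩) = (0.87362)·a + (-0.486609)·b = (-0.01877 + 0.4865i)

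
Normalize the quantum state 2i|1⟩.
i|1⟩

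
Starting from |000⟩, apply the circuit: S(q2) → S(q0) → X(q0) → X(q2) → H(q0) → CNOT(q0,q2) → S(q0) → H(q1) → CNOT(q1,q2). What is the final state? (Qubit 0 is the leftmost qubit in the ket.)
1/2|001⟩ + 1/2|010⟩ - (1/2)i|100⟩ - (1/2)i|111⟩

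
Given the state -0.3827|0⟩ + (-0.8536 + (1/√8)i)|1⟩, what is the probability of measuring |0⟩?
0.1465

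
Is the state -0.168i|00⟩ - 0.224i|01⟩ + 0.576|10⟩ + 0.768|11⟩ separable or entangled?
Separable

Writing the state as a|00⟩ + b|01⟩ + c|10⟩ + d|11⟩, it is a product state iff ad − bc = 0.
Here (a, b, c, d) = (-0.168i, -0.224i, 0.576, 0.768): ad − bc = (-0.168i)(0.768) − (-0.224i)(0.576) = 0, so the state is separable.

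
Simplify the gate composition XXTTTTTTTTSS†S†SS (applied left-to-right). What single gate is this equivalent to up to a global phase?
S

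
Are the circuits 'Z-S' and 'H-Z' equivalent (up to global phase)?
No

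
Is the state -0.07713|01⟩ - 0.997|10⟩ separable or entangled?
Entangled

Writing the state as a|00⟩ + b|01⟩ + c|10⟩ + d|11⟩, it is a product state iff ad − bc = 0.
Here (a, b, c, d) = (0, -0.07713, -0.997, 0): ad − bc = (0)(0) − (-0.07713)(-0.997) = -0.0769 ≠ 0, so the state is entangled.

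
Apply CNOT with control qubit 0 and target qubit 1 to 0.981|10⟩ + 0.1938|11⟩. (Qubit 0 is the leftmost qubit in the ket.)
0.1938|10⟩ + 0.981|11⟩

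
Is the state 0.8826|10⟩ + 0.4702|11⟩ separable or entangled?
Separable

Writing the state as a|00⟩ + b|01⟩ + c|10⟩ + d|11⟩, it is a product state iff ad − bc = 0.
Here (a, b, c, d) = (0, 0, 0.8826, 0.4702): ad − bc = (0)(0.4702) − (0)(0.8826) = 0, so the state is separable.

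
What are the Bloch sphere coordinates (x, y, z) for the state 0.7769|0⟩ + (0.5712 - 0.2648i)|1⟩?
(0.8875, -0.4114, 0.2072)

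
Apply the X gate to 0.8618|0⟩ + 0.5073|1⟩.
0.5073|0⟩ + 0.8618|1⟩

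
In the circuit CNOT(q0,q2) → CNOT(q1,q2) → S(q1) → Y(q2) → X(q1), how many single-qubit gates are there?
3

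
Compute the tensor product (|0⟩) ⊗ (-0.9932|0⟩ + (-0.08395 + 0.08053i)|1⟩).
-0.9932|00⟩ + (-0.08395 + 0.08053i)|01⟩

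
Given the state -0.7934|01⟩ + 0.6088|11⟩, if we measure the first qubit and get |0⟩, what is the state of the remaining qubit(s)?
-|1⟩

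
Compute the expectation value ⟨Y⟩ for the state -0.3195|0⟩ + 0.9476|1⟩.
0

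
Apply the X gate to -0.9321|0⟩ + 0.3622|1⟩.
0.3622|0⟩ - 0.9321|1⟩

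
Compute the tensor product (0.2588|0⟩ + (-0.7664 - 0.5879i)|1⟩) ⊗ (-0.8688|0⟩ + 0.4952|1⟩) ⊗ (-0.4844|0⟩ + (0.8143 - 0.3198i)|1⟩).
0.1089|000⟩ + (-0.1831 + 0.07191i)|001⟩ - 0.06208|010⟩ + (0.1044 - 0.04098i)|011⟩ + (-0.3225 - 0.2474i)|100⟩ + (0.7055 + 0.203i)|101⟩ + (0.1838 + 0.141i)|110⟩ + (-0.4021 - 0.1157i)|111⟩

amp(|b₁b₂…⟩) = product of the factor amplitudes for bits b₁, b₂, …; only kets whose every factor amplitude is nonzero survive.
|000⟩: (0.2588)(-0.8688)(-0.4844) = 0.1089
|001⟩: (0.2588)(-0.8688)(0.8143 - 0.3198i) = (-0.1831 + 0.07191i)
|010⟩: (0.2588)(0.4952)(-0.4844) = -0.06208
|011⟩: (0.2588)(0.4952)(0.8143 - 0.3198i) = (0.1044 - 0.04098i)
|100⟩: (-0.7664 - 0.5879i)(-0.8688)(-0.4844) = (-0.3225 - 0.2474i)
|101⟩: (-0.7664 - 0.5879i)(-0.8688)(0.8143 - 0.3198i) = (0.7055 + 0.203i)
|110⟩: (-0.7664 - 0.5879i)(0.4952)(-0.4844) = (0.1838 + 0.141i)
|111⟩: (-0.7664 - 0.5879i)(0.4952)(0.8143 - 0.3198i) = (-0.4021 - 0.1157i)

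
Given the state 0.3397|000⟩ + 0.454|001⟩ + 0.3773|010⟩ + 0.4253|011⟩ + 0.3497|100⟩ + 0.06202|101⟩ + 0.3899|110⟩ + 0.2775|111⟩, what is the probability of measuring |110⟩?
0.152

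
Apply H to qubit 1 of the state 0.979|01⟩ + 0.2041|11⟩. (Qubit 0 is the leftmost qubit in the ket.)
0.6923|00⟩ - 0.6923|01⟩ + 0.1443|10⟩ - 0.1443|11⟩

H on qubit 1 mixes each pair of kets that differ only in qubit 1: amplitudes (a, b) of (|…0…⟩, |…1…⟩) become ((a + b)/√2, (a − b)/√2). Kets absent from the input have amplitude 0.
(|00⟩, |01⟩): (a, b) = (0, 0.979) → (0.6923, -0.6923)
(|10⟩, |11⟩): (a, b) = (0, 0.2041) → (0.1443, -0.1443)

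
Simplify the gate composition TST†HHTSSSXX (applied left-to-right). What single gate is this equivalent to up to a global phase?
T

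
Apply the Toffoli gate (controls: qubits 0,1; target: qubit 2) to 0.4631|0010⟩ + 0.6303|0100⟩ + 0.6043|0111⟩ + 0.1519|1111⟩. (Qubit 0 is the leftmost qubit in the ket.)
0.4631|0010⟩ + 0.6303|0100⟩ + 0.6043|0111⟩ + 0.1519|1101⟩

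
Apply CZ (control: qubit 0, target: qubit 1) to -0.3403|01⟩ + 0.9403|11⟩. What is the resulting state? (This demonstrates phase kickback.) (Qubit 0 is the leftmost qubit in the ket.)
-0.3403|01⟩ - 0.9403|11⟩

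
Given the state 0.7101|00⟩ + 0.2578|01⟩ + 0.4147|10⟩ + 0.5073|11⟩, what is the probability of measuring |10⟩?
0.172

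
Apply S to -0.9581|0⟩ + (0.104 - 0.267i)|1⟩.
-0.9581|0⟩ + (0.267 + 0.104i)|1⟩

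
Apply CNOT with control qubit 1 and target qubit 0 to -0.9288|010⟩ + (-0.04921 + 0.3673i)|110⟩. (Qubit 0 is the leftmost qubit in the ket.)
(-0.04921 + 0.3673i)|010⟩ - 0.9288|110⟩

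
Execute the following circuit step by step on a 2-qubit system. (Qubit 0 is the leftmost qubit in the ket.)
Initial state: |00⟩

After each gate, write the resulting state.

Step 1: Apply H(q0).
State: 1/√2|00⟩ + 1/√2|10⟩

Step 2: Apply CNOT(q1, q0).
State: 1/√2|00⟩ + 1/√2|10⟩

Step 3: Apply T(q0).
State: 1/√2|00⟩ + (1/2 + (1/2)i)|10⟩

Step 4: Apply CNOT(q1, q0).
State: 1/√2|00⟩ + (1/2 + (1/2)i)|10⟩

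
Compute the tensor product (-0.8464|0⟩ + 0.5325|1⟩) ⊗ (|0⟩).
-0.8464|00⟩ + 0.5325|10⟩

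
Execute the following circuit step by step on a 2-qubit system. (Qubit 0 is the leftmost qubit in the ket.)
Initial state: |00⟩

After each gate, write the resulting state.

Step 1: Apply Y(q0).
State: i|10⟩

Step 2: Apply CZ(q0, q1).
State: i|10⟩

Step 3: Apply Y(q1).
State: -|11⟩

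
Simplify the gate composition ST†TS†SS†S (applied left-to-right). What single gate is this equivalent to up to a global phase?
S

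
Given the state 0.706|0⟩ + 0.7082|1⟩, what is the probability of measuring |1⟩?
0.5015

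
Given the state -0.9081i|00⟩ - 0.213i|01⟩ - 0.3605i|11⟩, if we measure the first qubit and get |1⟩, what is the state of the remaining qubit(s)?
-i|1⟩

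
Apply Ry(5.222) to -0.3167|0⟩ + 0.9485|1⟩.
-0.2068|0⟩ - 0.9784|1⟩

Ry(5.222) = [[cos(θ/2), −sin(θ/2)], [sin(θ/2), cos(θ/2)]]; θ = 5.222, cos(θ/2) ≈ -0.862507, sin(θ/2) ≈ 0.506045.
With a = amp(|0⟩) = -0.3167 and b = amp(|1⟩) = 0.9485:
new amp(|0⟩) = (-0.862507)·a + (-0.506045)·b = -0.2068
new amp(|1⟩) = (0.506045)·a + (-0.862507)·b = -0.9784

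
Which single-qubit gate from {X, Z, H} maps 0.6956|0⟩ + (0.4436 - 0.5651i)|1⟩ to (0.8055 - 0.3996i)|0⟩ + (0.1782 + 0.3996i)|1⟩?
H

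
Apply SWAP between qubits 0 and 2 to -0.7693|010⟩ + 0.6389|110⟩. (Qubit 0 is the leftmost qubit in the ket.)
-0.7693|010⟩ + 0.6389|011⟩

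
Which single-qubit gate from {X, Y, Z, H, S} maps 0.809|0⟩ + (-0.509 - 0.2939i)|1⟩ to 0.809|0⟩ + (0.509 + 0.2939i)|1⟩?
Z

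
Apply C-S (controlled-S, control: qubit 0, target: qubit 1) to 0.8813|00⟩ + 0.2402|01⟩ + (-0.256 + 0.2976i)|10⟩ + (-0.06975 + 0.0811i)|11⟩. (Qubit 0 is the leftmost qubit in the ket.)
0.8813|00⟩ + 0.2402|01⟩ + (-0.256 + 0.2976i)|10⟩ + (-0.0811 - 0.06975i)|11⟩

C-S leaves the control-|0⟩ kets |00⟩, |01⟩ unchanged and applies S to qubit 1 on the control-|1⟩ pair (|10⟩, |11⟩).
S = [[1, 0], [0, i]].
With a = amp(|10⟩) = (-0.256 + 0.2976i) and b = amp(|11⟩) = (-0.06975 + 0.0811i):
new amp(|10⟩) = (1)·a = (-0.256 + 0.2976i)
new amp(|11⟩) = (i)·b = (-0.0811 - 0.06975i)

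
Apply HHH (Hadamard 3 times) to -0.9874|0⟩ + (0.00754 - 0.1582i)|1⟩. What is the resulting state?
(-0.6929 - 0.1119i)|0⟩ + (-0.7035 + 0.1119i)|1⟩

H² = I, so H^3 = H: a single Hadamard. With (a, b) = (-0.9874, (0.00754 - 0.1582i)), H gives ((a + b)/√2, (a − b)/√2) = ((-0.6929 - 0.1119i), (-0.7035 + 0.1119i)).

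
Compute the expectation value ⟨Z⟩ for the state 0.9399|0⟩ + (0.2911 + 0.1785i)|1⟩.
0.7668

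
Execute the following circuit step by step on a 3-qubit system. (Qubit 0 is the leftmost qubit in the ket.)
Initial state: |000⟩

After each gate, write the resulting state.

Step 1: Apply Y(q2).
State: i|001⟩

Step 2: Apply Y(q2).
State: |000⟩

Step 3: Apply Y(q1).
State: i|010⟩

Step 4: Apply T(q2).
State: i|010⟩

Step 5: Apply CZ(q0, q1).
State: i|010⟩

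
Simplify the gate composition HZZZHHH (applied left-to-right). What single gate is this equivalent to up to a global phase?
X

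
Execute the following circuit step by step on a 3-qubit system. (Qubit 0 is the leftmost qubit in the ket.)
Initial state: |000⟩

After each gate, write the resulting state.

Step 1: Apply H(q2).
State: 1/√2|000⟩ + 1/√2|001⟩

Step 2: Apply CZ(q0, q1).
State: 1/√2|000⟩ + 1/√2|001⟩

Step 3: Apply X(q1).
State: 1/√2|010⟩ + 1/√2|011⟩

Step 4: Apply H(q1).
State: 1/2|000⟩ + 1/2|001⟩ - 1/2|010⟩ - 1/2|011⟩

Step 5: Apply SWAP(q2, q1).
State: 1/2|000⟩ - 1/2|001⟩ + 1/2|010⟩ - 1/2|011⟩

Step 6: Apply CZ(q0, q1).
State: 1/2|000⟩ - 1/2|001⟩ + 1/2|010⟩ - 1/2|011⟩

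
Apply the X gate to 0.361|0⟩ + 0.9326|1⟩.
0.9326|0⟩ + 0.361|1⟩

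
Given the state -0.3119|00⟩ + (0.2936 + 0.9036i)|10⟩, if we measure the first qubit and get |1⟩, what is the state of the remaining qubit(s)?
(0.309 + 0.9511i)|0⟩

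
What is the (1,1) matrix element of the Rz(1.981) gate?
(0.5483 + 0.8363i)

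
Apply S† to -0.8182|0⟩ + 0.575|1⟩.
-0.8182|0⟩ - 0.575i|1⟩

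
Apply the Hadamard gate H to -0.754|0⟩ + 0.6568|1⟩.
-0.06873|0⟩ - 0.9976|1⟩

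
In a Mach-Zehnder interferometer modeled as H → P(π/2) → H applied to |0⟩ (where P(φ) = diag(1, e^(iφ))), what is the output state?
(1/2 + (1/2)i)|0⟩ + (1/2 - (1/2)i)|1⟩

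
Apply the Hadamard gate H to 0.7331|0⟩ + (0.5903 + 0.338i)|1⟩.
(0.9358 + 0.239i)|0⟩ + (0.101 - 0.239i)|1⟩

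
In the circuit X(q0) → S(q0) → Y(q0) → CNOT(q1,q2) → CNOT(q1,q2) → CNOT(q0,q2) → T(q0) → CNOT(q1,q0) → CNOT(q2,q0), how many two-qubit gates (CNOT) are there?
5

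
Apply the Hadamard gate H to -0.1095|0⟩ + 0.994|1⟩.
0.6254|0⟩ - 0.7803|1⟩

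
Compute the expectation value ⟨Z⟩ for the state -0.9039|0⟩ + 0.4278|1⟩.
0.634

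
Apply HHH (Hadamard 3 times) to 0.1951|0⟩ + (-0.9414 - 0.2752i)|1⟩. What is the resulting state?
(-0.5277 - 0.1946i)|0⟩ + (0.8036 + 0.1946i)|1⟩

H² = I, so H^3 = H: a single Hadamard. With (a, b) = (0.1951, (-0.9414 - 0.2752i)), H gives ((a + b)/√2, (a − b)/√2) = ((-0.5277 - 0.1946i), (0.8036 + 0.1946i)).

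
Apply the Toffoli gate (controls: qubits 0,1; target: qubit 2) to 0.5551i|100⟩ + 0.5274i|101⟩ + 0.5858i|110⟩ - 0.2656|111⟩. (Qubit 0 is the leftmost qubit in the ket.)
0.5551i|100⟩ + 0.5274i|101⟩ - 0.2656|110⟩ + 0.5858i|111⟩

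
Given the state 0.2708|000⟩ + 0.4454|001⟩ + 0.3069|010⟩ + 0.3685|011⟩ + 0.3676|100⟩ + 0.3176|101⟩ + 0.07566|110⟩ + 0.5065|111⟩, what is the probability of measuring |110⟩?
0.005724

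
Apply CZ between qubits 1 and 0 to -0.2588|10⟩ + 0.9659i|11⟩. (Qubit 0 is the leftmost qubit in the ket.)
-0.2588|10⟩ - 0.9659i|11⟩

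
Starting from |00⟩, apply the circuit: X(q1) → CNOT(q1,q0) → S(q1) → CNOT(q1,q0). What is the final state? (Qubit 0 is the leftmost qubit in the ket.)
i|01⟩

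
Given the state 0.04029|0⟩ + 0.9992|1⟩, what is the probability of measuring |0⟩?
0.001623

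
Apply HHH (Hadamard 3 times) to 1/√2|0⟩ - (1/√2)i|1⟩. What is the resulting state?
(1/2 - (1/2)i)|0⟩ + (1/2 + (1/2)i)|1⟩

H² = I, so H^3 = H: a single Hadamard. With (a, b) = (1/√2, -(1/√2)i), H gives ((a + b)/√2, (a − b)/√2) = ((1/2 - (1/2)i), (1/2 + (1/2)i)).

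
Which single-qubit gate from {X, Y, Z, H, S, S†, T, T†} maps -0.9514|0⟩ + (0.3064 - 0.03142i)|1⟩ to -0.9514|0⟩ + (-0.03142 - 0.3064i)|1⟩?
S†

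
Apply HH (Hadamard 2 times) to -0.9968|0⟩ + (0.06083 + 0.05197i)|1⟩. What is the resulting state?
-0.9968|0⟩ + (0.06083 + 0.05197i)|1⟩

H² = I, so an even number of Hadamards cancels: H^2 = I and the state is unchanged.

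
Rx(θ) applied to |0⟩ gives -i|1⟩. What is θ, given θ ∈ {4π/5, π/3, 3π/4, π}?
π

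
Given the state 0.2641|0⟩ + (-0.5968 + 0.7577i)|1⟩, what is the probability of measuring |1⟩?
0.9303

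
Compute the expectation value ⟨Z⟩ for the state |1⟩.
-1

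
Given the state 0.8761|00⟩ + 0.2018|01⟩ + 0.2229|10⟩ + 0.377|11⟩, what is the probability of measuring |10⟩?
0.04968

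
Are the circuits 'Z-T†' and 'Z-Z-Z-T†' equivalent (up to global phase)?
Yes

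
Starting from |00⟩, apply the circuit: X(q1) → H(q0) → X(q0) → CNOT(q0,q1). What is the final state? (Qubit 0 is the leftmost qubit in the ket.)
1/√2|01⟩ + 1/√2|10⟩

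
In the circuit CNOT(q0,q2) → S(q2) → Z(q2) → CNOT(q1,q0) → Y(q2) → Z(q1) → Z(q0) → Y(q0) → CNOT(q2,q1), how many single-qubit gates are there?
6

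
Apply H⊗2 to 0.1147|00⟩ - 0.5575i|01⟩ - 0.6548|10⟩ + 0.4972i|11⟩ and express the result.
(-0.2701 - 0.03015i)|00⟩ + (-0.2701 + 0.03015i)|01⟩ + (0.3848 - 0.5274i)|10⟩ + (0.3848 + 0.5274i)|11⟩

H⊗2 gives amp(|y⟩) = (1/2) Σ_x (−1)^(x·y) amp(|x⟩), where x·y is the number of positions in which both x and y have a 1.
|00⟩: (0.1147 - 0.5575i - 0.6548 + 0.4972i)/2 = (-0.2701 - 0.03015i)
|01⟩: (0.1147 + 0.5575i - 0.6548 - 0.4972i)/2 = (-0.2701 + 0.03015i)
|10⟩: (0.1147 - 0.5575i + 0.6548 - 0.4972i)/2 = (0.3848 - 0.5274i)
|11⟩: (0.1147 + 0.5575i + 0.6548 + 0.4972i)/2 = (0.3848 + 0.5274i)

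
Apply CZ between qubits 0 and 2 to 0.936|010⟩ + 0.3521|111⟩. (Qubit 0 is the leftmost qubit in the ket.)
0.936|010⟩ - 0.3521|111⟩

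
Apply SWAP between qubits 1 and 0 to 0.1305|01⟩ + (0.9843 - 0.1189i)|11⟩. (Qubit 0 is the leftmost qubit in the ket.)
0.1305|10⟩ + (0.9843 - 0.1189i)|11⟩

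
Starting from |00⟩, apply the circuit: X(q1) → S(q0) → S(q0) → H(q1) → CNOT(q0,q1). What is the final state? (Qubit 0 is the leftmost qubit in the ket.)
1/√2|00⟩ - 1/√2|01⟩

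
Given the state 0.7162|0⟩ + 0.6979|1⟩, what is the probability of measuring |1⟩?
0.4871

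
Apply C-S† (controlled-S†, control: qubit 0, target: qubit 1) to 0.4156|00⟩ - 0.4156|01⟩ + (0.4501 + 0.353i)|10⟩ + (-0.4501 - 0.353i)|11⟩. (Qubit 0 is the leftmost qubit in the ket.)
0.4156|00⟩ - 0.4156|01⟩ + (0.4501 + 0.353i)|10⟩ + (-0.353 + 0.4501i)|11⟩

C-S† leaves the control-|0⟩ kets |00⟩, |01⟩ unchanged and applies S† to qubit 1 on the control-|1⟩ pair (|10⟩, |11⟩).
S† = [[1, 0], [0, -i]].
With a = amp(|10⟩) = (0.4501 + 0.353i) and b = amp(|11⟩) = (-0.4501 - 0.353i):
new amp(|10⟩) = (1)·a = (0.4501 + 0.353i)
new amp(|11⟩) = (-i)·b = (-0.353 + 0.4501i)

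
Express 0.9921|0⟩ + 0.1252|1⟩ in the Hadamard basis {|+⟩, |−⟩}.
0.7901|+⟩ + 0.613|−⟩

With |ψ⟩ = α|0⟩ + β|1⟩, the Hadamard-basis coefficients are ⟨+|ψ⟩ = (α + β)/√2 and ⟨−|ψ⟩ = (α − β)/√2.
Here α = 0.9921, β = 0.1252: (α + β)/√2 = 0.7901, (α − β)/√2 = 0.613.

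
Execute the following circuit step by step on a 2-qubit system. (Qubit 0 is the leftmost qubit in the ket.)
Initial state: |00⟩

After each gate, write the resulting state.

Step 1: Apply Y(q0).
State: i|10⟩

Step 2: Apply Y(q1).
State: -|11⟩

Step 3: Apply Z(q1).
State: |11⟩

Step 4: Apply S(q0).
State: i|11⟩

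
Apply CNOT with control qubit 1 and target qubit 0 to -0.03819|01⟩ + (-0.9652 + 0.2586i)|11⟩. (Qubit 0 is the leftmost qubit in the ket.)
(-0.9652 + 0.2586i)|01⟩ - 0.03819|11⟩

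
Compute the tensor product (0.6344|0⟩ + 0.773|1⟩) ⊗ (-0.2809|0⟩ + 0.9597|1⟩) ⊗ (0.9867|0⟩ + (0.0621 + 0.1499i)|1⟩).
-0.1758|000⟩ + (-0.01107 - 0.02671i)|001⟩ + 0.6007|010⟩ + (0.03781 + 0.09126i)|011⟩ - 0.2142|100⟩ + (-0.01348 - 0.03255i)|101⟩ + 0.732|110⟩ + (0.04607 + 0.1112i)|111⟩

amp(|b₁b₂…⟩) = product of the factor amplitudes for bits b₁, b₂, …; only kets whose every factor amplitude is nonzero survive.
|000⟩: (0.6344)(-0.2809)(0.9867) = -0.1758
|001⟩: (0.6344)(-0.2809)(0.0621 + 0.1499i) = (-0.01107 - 0.02671i)
|010⟩: (0.6344)(0.9597)(0.9867) = 0.6007
|011⟩: (0.6344)(0.9597)(0.0621 + 0.1499i) = (0.03781 + 0.09126i)
|100⟩: (0.773)(-0.2809)(0.9867) = -0.2142
|101⟩: (0.773)(-0.2809)(0.0621 + 0.1499i) = (-0.01348 - 0.03255i)
|110⟩: (0.773)(0.9597)(0.9867) = 0.732
|111⟩: (0.773)(0.9597)(0.0621 + 0.1499i) = (0.04607 + 0.1112i)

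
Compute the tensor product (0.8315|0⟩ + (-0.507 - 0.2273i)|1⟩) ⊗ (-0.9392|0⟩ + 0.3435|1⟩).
-0.7809|00⟩ + 0.2856|01⟩ + (0.4762 + 0.2135i)|10⟩ + (-0.1742 - 0.07808i)|11⟩

amp(|b₁b₂…⟩) = product of the factor amplitudes for bits b₁, b₂, …; only kets whose every factor amplitude is nonzero survive.
|00⟩: (0.8315)(-0.9392) = -0.7809
|01⟩: (0.8315)(0.3435) = 0.2856
|10⟩: (-0.507 - 0.2273i)(-0.9392) = (0.4762 + 0.2135i)
|11⟩: (-0.507 - 0.2273i)(0.3435) = (-0.1742 - 0.07808i)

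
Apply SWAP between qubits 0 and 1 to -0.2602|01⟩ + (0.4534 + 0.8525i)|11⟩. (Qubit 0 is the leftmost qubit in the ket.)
-0.2602|10⟩ + (0.4534 + 0.8525i)|11⟩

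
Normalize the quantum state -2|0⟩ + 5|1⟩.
-0.3714|0⟩ + 0.9285|1⟩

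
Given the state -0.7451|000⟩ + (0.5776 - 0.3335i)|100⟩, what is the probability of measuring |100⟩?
0.4448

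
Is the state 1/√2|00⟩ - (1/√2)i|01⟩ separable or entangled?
Separable

Writing the state as a|00⟩ + b|01⟩ + c|10⟩ + d|11⟩, it is a product state iff ad − bc = 0.
Here (a, b, c, d) = (1/√2, -(1/√2)i, 0, 0): ad − bc = (1/√2)(0) − (-(1/√2)i)(0) = 0, so the state is separable.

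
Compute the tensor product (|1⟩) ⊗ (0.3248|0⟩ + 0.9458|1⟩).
0.3248|10⟩ + 0.9458|11⟩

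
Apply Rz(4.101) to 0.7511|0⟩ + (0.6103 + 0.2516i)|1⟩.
(-0.3466 - 0.6663i)|0⟩ + (-0.5049 + 0.4253i)|1⟩

Rz(4.101) = [[e^(−iθ/2), 0], [0, e^(iθ/2)]] with e^(±iθ/2) = cos(θ/2) ± i·sin(θ/2); θ = 4.101, cos(θ/2) ≈ -0.461516, sin(θ/2) ≈ 0.887132.
With a = amp(|0⟩) = 0.7511 and b = amp(|1⟩) = (0.6103 + 0.2516i):
new amp(|0⟩) = (-0.461516 - 0.887132i)·a = (-0.3466 - 0.6663i)
new amp(|1⟩) = (-0.461516 + 0.887132i)·b = (-0.5049 + 0.4253i)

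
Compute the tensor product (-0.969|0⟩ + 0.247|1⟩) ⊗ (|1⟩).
-0.969|01⟩ + 0.247|11⟩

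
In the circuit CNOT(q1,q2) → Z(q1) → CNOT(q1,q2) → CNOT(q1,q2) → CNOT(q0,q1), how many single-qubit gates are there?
1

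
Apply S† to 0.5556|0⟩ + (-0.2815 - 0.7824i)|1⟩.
0.5556|0⟩ + (-0.7824 + 0.2815i)|1⟩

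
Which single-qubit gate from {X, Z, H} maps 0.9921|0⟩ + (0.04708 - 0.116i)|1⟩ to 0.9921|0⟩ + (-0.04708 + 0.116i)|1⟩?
Z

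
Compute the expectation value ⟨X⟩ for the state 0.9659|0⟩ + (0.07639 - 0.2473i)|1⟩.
0.1476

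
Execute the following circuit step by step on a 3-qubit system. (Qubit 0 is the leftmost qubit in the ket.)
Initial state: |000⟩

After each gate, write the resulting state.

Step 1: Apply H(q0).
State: 1/√2|000⟩ + 1/√2|100⟩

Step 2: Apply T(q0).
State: 1/√2|000⟩ + (1/2 + (1/2)i)|100⟩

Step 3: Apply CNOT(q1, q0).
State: 1/√2|000⟩ + (1/2 + (1/2)i)|100⟩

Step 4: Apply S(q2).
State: 1/√2|000⟩ + (1/2 + (1/2)i)|100⟩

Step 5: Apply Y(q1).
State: (1/√2)i|010⟩ + (-1/2 + (1/2)i)|110⟩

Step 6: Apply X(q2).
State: (1/√2)i|011⟩ + (-1/2 + (1/2)i)|111⟩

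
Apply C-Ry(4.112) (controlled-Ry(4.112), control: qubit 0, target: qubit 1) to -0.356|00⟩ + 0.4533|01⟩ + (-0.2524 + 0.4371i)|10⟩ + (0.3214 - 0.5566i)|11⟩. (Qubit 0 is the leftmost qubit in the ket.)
-0.356|00⟩ + 0.4533|01⟩ + (-0.1666 + 0.2885i)|10⟩ + (-0.3732 + 0.6462i)|11⟩

C-Ry(4.112) leaves the control-|0⟩ kets |00⟩, |01⟩ unchanged and applies Ry(4.112) to qubit 1 on the control-|1⟩ pair (|10⟩, |11⟩).
Ry(4.112) = [[cos(θ/2), −sin(θ/2)], [sin(θ/2), cos(θ/2)]]; θ = 4.112, cos(θ/2) ≈ -0.466389, sin(θ/2) ≈ 0.88458.
With a = amp(|10⟩) = (-0.2524 + 0.4371i) and b = amp(|11⟩) = (0.3214 - 0.5566i):
new amp(|10⟩) = (-0.466389)·a + (-0.88458)·b = (-0.1666 + 0.2885i)
new amp(|11⟩) = (0.88458)·a + (-0.466389)·b = (-0.3732 + 0.6462i)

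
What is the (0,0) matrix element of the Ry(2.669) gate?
0.2341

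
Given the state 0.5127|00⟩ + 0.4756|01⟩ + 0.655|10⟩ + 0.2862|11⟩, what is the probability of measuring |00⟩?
0.2629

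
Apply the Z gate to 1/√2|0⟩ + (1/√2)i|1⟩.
1/√2|0⟩ - (1/√2)i|1⟩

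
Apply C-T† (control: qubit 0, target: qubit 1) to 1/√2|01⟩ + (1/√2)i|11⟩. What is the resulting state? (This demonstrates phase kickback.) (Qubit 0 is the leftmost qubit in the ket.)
1/√2|01⟩ + (1/2 + (1/2)i)|11⟩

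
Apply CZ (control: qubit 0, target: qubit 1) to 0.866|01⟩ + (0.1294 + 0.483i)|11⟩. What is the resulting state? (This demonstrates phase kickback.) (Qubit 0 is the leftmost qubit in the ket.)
0.866|01⟩ + (-0.1294 - 0.483i)|11⟩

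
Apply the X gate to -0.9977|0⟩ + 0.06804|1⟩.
0.06804|0⟩ - 0.9977|1⟩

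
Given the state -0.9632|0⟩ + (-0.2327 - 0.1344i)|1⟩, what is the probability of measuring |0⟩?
0.9278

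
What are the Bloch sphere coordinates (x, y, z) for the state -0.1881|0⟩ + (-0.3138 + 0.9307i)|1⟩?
(0.1181, -0.3501, -0.9293)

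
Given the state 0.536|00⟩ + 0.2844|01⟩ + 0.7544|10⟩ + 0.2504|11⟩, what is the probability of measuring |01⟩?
0.08088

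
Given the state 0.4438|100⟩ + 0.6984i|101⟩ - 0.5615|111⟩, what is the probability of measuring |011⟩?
0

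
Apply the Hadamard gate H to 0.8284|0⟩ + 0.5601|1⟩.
0.9818|0⟩ + 0.1897|1⟩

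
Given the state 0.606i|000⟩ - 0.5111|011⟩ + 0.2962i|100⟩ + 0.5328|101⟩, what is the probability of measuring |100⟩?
0.08773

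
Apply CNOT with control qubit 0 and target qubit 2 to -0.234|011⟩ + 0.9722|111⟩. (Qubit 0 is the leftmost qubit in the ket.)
-0.234|011⟩ + 0.9722|110⟩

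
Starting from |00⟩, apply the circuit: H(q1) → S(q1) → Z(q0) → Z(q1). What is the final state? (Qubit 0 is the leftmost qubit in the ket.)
1/√2|00⟩ - (1/√2)i|01⟩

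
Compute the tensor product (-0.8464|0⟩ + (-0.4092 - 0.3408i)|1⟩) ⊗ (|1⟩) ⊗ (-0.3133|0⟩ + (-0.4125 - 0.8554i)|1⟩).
0.2652|010⟩ + (0.3491 + 0.724i)|011⟩ + (0.1282 + 0.1068i)|110⟩ + (-0.1227 + 0.4906i)|111⟩

amp(|b₁b₂…⟩) = product of the factor amplitudes for bits b₁, b₂, …; only kets whose every factor amplitude is nonzero survive.
|010⟩: (-0.8464)(1)(-0.3133) = 0.2652
|011⟩: (-0.8464)(1)(-0.4125 - 0.8554i) = (0.3491 + 0.724i)
|110⟩: (-0.4092 - 0.3408i)(1)(-0.3133) = (0.1282 + 0.1068i)
|111⟩: (-0.4092 - 0.3408i)(1)(-0.4125 - 0.8554i) = (-0.1227 + 0.4906i)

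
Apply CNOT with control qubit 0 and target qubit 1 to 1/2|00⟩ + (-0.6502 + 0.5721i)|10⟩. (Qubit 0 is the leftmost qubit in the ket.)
1/2|00⟩ + (-0.6502 + 0.5721i)|11⟩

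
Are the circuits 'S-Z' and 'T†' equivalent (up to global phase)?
No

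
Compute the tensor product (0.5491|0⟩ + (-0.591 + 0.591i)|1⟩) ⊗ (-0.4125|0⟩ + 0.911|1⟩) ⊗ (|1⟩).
-0.2265|001⟩ + 0.5002|011⟩ + (0.2438 - 0.2438i)|101⟩ + (-0.5384 + 0.5384i)|111⟩

amp(|b₁b₂…⟩) = product of the factor amplitudes for bits b₁, b₂, …; only kets whose every factor amplitude is nonzero survive.
|001⟩: (0.5491)(-0.4125)(1) = -0.2265
|011⟩: (0.5491)(0.911)(1) = 0.5002
|101⟩: (-0.591 + 0.591i)(-0.4125)(1) = (0.2438 - 0.2438i)
|111⟩: (-0.591 + 0.591i)(0.911)(1) = (-0.5384 + 0.5384i)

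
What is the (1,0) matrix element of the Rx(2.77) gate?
-0.9828i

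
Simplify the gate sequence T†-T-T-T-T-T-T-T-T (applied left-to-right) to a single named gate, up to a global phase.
T†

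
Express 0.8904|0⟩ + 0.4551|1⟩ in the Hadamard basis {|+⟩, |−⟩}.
0.9514|+⟩ + 0.3078|−⟩

With |ψ⟩ = α|0⟩ + β|1⟩, the Hadamard-basis coefficients are ⟨+|ψ⟩ = (α + β)/√2 and ⟨−|ψ⟩ = (α − β)/√2.
Here α = 0.8904, β = 0.4551: (α + β)/√2 = 0.9514, (α − β)/√2 = 0.3078.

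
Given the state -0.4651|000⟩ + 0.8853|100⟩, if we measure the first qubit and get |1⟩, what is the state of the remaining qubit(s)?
|00⟩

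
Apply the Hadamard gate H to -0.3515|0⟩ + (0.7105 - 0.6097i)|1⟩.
(0.2539 - 0.4311i)|0⟩ + (-0.7509 + 0.4311i)|1⟩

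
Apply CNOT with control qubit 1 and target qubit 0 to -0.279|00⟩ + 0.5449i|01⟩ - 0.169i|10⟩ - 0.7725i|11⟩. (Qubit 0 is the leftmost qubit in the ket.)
-0.279|00⟩ - 0.7725i|01⟩ - 0.169i|10⟩ + 0.5449i|11⟩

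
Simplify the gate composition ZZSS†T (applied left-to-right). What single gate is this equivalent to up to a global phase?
T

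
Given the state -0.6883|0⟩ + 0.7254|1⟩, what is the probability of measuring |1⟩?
0.5262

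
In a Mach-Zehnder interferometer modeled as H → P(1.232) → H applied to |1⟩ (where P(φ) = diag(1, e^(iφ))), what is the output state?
(0.3338 - 0.4716i)|0⟩ + (0.6662 + 0.4716i)|1⟩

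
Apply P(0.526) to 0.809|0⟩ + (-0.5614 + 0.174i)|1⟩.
0.809|0⟩ + (-0.5729 - 0.1314i)|1⟩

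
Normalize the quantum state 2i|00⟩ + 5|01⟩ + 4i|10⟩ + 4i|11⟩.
0.2561i|00⟩ + 0.6402|01⟩ + 0.5121i|10⟩ + 0.5121i|11⟩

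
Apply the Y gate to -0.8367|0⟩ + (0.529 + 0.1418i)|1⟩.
(0.1418 - 0.529i)|0⟩ - 0.8367i|1⟩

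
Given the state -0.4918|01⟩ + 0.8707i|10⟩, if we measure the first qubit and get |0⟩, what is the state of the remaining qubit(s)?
-|1⟩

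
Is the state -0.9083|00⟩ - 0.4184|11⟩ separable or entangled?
Entangled

Writing the state as a|00⟩ + b|01⟩ + c|10⟩ + d|11⟩, it is a product state iff ad − bc = 0.
Here (a, b, c, d) = (-0.9083, 0, 0, -0.4184): ad − bc = (-0.9083)(-0.4184) − (0)(0) = 0.38 ≠ 0, so the state is entangled.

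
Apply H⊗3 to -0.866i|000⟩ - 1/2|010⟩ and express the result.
(-0.1768 - 0.3062i)|000⟩ + (-0.1768 - 0.3062i)|001⟩ + (0.1768 - 0.3062i)|010⟩ + (0.1768 - 0.3062i)|011⟩ + (-0.1768 - 0.3062i)|100⟩ + (-0.1768 - 0.3062i)|101⟩ + (0.1768 - 0.3062i)|110⟩ + (0.1768 - 0.3062i)|111⟩

H⊗3 gives amp(|y⟩) = (1/2√2) Σ_x (−1)^(x·y) amp(|x⟩), where x·y is the number of positions in which both x and y have a 1.
|000⟩: (-0.866i - 1/2)/(2√2) = (-0.1768 - 0.3062i)
|001⟩: (-0.866i - 1/2)/(2√2) = (-0.1768 - 0.3062i)
|010⟩: (-0.866i + 1/2)/(2√2) = (0.1768 - 0.3062i)
|011⟩: (-0.866i + 1/2)/(2√2) = (0.1768 - 0.3062i)
|100⟩: (-0.866i - 1/2)/(2√2) = (-0.1768 - 0.3062i)
|101⟩: (-0.866i - 1/2)/(2√2) = (-0.1768 - 0.3062i)
|110⟩: (-0.866i + 1/2)/(2√2) = (0.1768 - 0.3062i)
|111⟩: (-0.866i + 1/2)/(2√2) = (0.1768 - 0.3062i)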